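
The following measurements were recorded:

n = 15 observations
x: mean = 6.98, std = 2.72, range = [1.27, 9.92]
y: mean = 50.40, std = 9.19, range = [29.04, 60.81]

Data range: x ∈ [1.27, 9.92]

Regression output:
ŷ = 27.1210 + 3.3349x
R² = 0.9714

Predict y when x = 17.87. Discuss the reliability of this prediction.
The equation gives ŷ = 86.7157; however x = 17.87 is 7.95 units above the observed range, so this extrapolated value should not be trusted.

Prediction calculation:
ŷ = 27.1210 + 3.3349 × 17.87
ŷ = 86.7157

Reliability:
- Data range: x ∈ [1.27, 9.92]
- Prediction point: x = 17.87 is 7.95 units above the observed range → this is EXTRAPOLATION, not interpolation

Why that matters here:
- R² describes fit only over the sampled x values; it says nothing about behaviour beyond them
- Real relationships often flatten, saturate, or turn nonlinear at extremes

Report the number if required, but flag clearly that it is an extrapolation.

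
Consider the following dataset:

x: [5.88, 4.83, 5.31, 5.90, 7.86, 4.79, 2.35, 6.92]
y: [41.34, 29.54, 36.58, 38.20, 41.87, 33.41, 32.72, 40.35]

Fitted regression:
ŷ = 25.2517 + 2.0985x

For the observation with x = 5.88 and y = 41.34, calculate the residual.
Residual = 3.7491

The residual is the difference between the actual value and the predicted value:

Residual = y - ŷ

Step 1: Calculate predicted value
ŷ = 25.2517 + 2.0985 × 5.88
ŷ = 37.5909

Step 2: Calculate residual
Residual = 41.34 - 37.5909
Residual = 3.7491

Sign check: y > ŷ, so the point is above the line and the fit underestimates here.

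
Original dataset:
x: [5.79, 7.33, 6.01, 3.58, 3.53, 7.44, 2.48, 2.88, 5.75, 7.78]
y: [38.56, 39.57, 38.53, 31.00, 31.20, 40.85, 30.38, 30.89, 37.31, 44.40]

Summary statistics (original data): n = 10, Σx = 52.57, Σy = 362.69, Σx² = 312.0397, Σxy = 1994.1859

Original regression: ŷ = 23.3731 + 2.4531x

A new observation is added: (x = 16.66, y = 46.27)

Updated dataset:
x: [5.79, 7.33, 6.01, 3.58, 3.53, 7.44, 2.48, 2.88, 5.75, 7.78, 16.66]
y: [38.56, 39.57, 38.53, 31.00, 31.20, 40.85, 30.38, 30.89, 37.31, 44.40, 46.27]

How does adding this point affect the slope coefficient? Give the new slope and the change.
New slope β₁ = 1.2425 versus 2.4531 before: a change of -1.2106 (-49.3%).

x = 16.66 lies well outside the original x-range [2.48, 7.78] (x̄ ≈ 5.26), so this observation has high leverage and can move the slope substantially.

Step 1: Update the sums with the new point (n goes from 10 to 11)
Σx  = 52.57 + 16.66 = 69.23
Σy  = 362.69 + 46.27 = 408.96
Σx² = 312.0397 + 16.66² = 312.0397 + 277.5556 = 589.5953
Σxy = 1994.1859 + 16.66×46.27 = 1994.1859 + 770.8582 = 2765.0441

Step 2: Recompute the slope with b₁ = (nΣxy − ΣxΣy) / (nΣx² − (Σx)²)
Numerator   = 11×2765.0441 − 69.23×408.96 = 30415.4851 − 28312.3008 = 2103.1843
Denominator = 11×589.5953 − 69.23² = 6485.5483 − 4792.7929 = 1692.7554
b₁(new) = 2103.1843 / 1692.7554 = 1.2425

(Same formula on the original sums: (10×1994.1859 − 52.57×362.69) / (10×312.0397 − 52.57²) = 875.2457 / 356.7921 = 2.4531, matching the given fit.)

Step 3: Change in slope
Δβ₁ = 1.2425 − 2.4531 = -1.2106
Relative change = -1.2106 / 2.4531 × 100% = -49.3%
→ the slope decreases when the point is added.

Because the point sits below the extension of the original line at a high-leverage x, it tilts the fit down.
In practice: examine leverage (hᵢ) and Cook's distance rather than deleting it automatically; refit with and without it and report both if conclusions differ.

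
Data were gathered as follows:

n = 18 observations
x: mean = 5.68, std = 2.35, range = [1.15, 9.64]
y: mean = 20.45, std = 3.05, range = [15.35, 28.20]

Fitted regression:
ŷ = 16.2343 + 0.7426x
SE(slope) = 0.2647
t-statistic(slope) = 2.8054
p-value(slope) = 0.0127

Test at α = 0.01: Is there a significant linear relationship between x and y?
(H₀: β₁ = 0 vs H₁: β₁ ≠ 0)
Since p-value = 0.0127 ≥ α = 0.01, fail to reject H₀ — the slope is not significantly different from 0.

Hypothesis test for the slope coefficient:

H₀: β₁ = 0 (no linear relationship)
H₁: β₁ ≠ 0 (linear relationship exists)

Test statistic: t = β̂₁ / SE(β̂₁) = 0.7426 / 0.2647 = 2.8054

p = 0.0127: how often a slope estimate this far from 0 (in SE units) would arise by chance if β₁ were truly 0.

Decision rule: reject H₀ if p-value < α.
p-value = 0.0127 ≥ α = 0.01 → fail to reject H₀.

At α = 0.01 the data do not provide convincing evidence of a nonzero slope.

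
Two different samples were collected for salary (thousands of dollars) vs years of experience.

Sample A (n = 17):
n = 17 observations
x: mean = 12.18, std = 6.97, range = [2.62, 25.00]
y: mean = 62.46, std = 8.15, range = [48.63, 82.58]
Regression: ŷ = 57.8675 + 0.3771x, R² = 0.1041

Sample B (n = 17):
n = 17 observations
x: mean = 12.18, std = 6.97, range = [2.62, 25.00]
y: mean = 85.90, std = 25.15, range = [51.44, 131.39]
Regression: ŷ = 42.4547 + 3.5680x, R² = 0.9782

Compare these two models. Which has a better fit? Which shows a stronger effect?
Model B has the better fit (R² = 0.9782 vs 0.1041). Model B shows the stronger effect (|β₁| = 3.5680 vs 0.3771).

Model Comparison:

Fit — compare R²:
- Model A: R² = 0.1041 → 10.41% of variance in salary explained
- Model B: R² = 0.9782 → 97.82% of variance in salary explained
- 0.9782 > 0.1041 → Model B has the better fit

Effect size (slope magnitude):
- Model A: β₁ = 0.3771 → predicted salary rises 0.3771 thousand dollars per additional year of experience
- Model B: β₁ = 3.5680 → predicted salary rises 3.5680 thousand dollars per additional year of experience
- |0.3771| < |3.5680| → Model B shows the stronger marginal effect

Note: R² measures how tightly points cluster around the line; β₁ measures how steep the line is — they answer different questions.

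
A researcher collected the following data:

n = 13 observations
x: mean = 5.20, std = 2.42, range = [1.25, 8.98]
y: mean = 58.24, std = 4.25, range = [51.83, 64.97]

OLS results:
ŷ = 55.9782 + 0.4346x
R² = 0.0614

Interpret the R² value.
R² = 0.0614 means 6.14% of the variation in y is explained by the linear relationship with x. This indicates a weak fit.

R² (coefficient of determination) measures the proportion of variance in y explained by the regression model.

Here R² = 0.0614:
- Explained: 6.14% of the variation in y
- Unexplained (residual): 100% − 6.14% = 93.86%
- Rule of thumb (below 0.3 weak; 0.3 to below 0.7 moderate; 0.7 and above strong) → weak

Equivalently, for simple linear regression R² = r², so |r| = √0.0614 ≈ 0.2478.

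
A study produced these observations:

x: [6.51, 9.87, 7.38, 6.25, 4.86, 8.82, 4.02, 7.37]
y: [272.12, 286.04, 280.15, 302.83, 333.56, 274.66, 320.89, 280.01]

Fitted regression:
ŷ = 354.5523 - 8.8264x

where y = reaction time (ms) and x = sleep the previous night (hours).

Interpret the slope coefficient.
An increase of one hour in sleep is associated with a 8.8264 ms decrease in predicted reaction time.

The slope β₁ = -8.8264 gives the rate at which the fitted reaction time changes with sleep.

Interpretation:
- Sleep up by 1 hour → predicted reaction time decreases by 8.8264 ms
- The effect is assumed constant over the observed range of x (linearity)

(β₀ = 354.5523 is the fitted value at x = 0 and is not part of the slope interpretation.)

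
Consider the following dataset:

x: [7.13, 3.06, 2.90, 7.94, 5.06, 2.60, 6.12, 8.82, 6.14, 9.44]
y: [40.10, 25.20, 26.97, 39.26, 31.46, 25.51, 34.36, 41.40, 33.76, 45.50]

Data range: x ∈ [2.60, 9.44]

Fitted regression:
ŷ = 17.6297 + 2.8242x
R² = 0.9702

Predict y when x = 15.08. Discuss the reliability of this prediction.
The equation gives ŷ = 60.2186; however x = 15.08 is 5.64 units above the observed range, so this extrapolated value should not be trusted.

Prediction calculation:
ŷ = 17.6297 + 2.8242 × 15.08
ŷ = 60.2186

Reliability:
- Data range: x ∈ [2.60, 9.44]
- Prediction point: x = 15.08 is 5.64 units above the observed range → this is EXTRAPOLATION, not interpolation

Why that matters here:
- There are no observations near this x to validate the fitted line there
- Real relationships often flatten, saturate, or turn nonlinear at extremes
- The standard error of prediction grows with (x − x̄)², and x = 15.08 is far from x̄ = 5.92

The R² = 0.9702 only validates the fit within [2.60, 9.44]; treat ŷ = 60.2186 with caution.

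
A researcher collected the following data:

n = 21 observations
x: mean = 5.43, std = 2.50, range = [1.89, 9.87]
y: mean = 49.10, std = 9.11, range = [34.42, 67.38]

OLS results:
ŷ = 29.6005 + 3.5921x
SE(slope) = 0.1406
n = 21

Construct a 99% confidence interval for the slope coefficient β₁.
The 99% CI for β₁ is (3.1899, 3.9943)

Confidence interval for the slope:

The 99% CI for β₁ is: β̂₁ ± t*(α/2, n-2) × SE(β̂₁)

Step 1: Find critical t-value
- Confidence level = 0.99
- Degrees of freedom = n - 2 = 21 - 2 = 19
- t*(α/2, 19) = 2.8609

Step 2: Calculate margin of error
Margin = 2.8609 × 0.1406 = 0.4022

Step 3: Construct interval
CI = 3.5921 ± 0.4022
CI = (3.1899, 3.9943)

Interpretation: each one-unit increase in x is associated with a change in mean y of between 3.1899 and 3.9943, with 99% confidence.
Since 0 is outside the interval, a two-sided test at α = 0.01 would reject H₀: β₁ = 0.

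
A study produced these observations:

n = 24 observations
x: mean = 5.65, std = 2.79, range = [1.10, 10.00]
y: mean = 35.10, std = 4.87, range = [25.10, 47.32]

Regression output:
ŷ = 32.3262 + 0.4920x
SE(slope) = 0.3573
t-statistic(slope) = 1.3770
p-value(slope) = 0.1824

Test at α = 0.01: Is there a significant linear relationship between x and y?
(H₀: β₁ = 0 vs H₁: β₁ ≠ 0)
Fail to reject H₀: p-value = 0.1824 ≥ α = 0.01. The linear relationship is not significant at the 1% level.

Hypothesis test for the slope coefficient:

H₀: β₁ = 0 (no linear relationship)
H₁: β₁ ≠ 0 (linear relationship exists)

Test statistic: t = β̂₁ / SE(β̂₁) = 0.4920 / 0.3573 = 1.3770

p = 0.1824: how often a slope estimate this far from 0 (in SE units) would arise by chance if β₁ were truly 0.

Decision rule: reject H₀ if p-value < α.
p-value = 0.1824 ≥ α = 0.01 → fail to reject H₀.

Conclusion: the linear association between x and y is not significant at the 1% level.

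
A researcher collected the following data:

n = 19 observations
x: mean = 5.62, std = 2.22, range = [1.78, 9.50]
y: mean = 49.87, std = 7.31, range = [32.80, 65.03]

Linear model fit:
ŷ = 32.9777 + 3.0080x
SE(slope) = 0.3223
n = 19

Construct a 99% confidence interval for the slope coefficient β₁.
The 99% CI for β₁ is (2.0739, 3.9421)

Confidence interval for the slope:

The 99% CI for β₁ is: β̂₁ ± t*(α/2, n-2) × SE(β̂₁)

Step 1: Find critical t-value
- Confidence level = 0.99
- Degrees of freedom = n - 2 = 19 - 2 = 17
- t*(α/2, 17) = 2.8982

Step 2: Calculate margin of error
Margin = 2.8982 × 0.3223 = 0.9341

Step 3: Construct interval
CI = 3.0080 ± 0.9341
CI = (2.0739, 3.9421)

Interpretation: We are 99% confident that the true slope β₁ lies between 2.0739 and 3.9421.
Both endpoints are positive, so the data support a genuinely positive slope at this confidence level.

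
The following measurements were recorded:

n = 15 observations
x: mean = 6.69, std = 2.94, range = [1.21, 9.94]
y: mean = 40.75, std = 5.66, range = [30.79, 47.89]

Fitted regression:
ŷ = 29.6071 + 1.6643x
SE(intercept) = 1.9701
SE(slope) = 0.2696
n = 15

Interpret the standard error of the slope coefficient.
SE(β̂₁) = 0.2696 is the estimated standard deviation of the slope estimate across repeated samples; relative to β̂₁ = 1.6643 that is 16.2%, a precise estimate.

SE(β̂₁) = 0.2696 says: if we drew many samples of n = 15 from the same population and refit each time, the fitted slopes would scatter with a standard deviation of roughly 0.2696 around the true β₁.

Relative precision:
- SE / |β̂₁| = 0.2696 / 1.6643 = 16.2%
- Rule of thumb (under 20%: precise; 20% to under 50%: moderately precise; 50% or more: imprecise) → precise

Rough 95% range (±2 SE): 1.6643 ± 0.5392 → (1.1251, 2.2035).

What drives SE(β̂₁): larger n (here n = 15) → smaller SE.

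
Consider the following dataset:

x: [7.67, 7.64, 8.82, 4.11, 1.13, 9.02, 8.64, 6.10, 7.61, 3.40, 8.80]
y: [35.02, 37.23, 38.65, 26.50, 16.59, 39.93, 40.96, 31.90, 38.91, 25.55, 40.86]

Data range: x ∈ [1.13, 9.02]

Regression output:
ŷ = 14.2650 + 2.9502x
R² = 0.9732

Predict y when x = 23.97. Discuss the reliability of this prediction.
ŷ = 84.9813, but this is extrapolation (above the data range [1.13, 9.02]) and may be unreliable.

Prediction calculation:
ŷ = 14.2650 + 2.9502 × 23.97
ŷ = 84.9813

Reliability:
- Data range: x ∈ [1.13, 9.02]
- Prediction point: x = 23.97 is 14.95 units above the observed range → this is EXTRAPOLATION, not interpolation

Why that matters here:
- R² describes fit only over the sampled x values; it says nothing about behaviour beyond them
- The linear relationship may not hold outside the observed range

Report the number if required, but flag clearly that it is an extrapolation.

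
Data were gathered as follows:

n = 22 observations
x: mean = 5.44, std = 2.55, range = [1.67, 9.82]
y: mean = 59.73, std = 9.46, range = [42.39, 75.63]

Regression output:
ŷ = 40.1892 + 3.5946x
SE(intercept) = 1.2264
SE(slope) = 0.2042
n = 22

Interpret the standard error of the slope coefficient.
SE(slope) = 0.2042 measures the uncertainty in the estimated slope. The coefficient is estimated precisely (SE/|β̂₁| = 5.7%).

What SE measures:
- The standard error quantifies the sampling variability of the coefficient estimate
- It is the estimated standard deviation of β̂₁ across hypothetical repeated samples of the same size
- Smaller SE → more precise estimate

Relative precision:
- SE / |β̂₁| = 0.2042 / 3.5946 = 5.7%
- Rule of thumb (under 20%: precise; 20% to under 50%: moderately precise; 50% or more: imprecise) → precise

Link to the t-test: t = β̂₁ / SE(β̂₁) = 3.5946 / 0.2042 = 17.6033, the statistic for H₀: β₁ = 0.

What drives SE(β̂₁): wider spread of x values → smaller SE; larger n (here n = 22) → smaller SE.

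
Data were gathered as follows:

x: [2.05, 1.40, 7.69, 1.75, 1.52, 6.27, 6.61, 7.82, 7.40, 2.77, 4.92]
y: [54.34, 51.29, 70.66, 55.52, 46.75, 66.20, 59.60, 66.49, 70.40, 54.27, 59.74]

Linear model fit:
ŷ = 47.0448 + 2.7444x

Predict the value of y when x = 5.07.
ŷ = 60.9589

Plug x = 5.07 into the fitted line:

ŷ = 47.0448 + 2.7444 × 5.07
ŷ = 47.0448 + 13.9141
ŷ = 60.9589

This is a point prediction; actual observations scatter around it by roughly the residual standard deviation.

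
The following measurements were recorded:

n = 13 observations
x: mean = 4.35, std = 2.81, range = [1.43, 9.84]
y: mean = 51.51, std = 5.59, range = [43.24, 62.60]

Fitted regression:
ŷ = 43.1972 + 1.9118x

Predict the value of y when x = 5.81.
ŷ = 54.3048

x = 5.81 lies inside the observed range [1.43, 9.84], so the fitted equation applies directly:

ŷ = 43.1972 + 1.9118 × 5.81
ŷ = 43.1972 + 11.1076
ŷ = 54.3048

This is a point prediction; actual observations scatter around it by roughly the residual standard deviation.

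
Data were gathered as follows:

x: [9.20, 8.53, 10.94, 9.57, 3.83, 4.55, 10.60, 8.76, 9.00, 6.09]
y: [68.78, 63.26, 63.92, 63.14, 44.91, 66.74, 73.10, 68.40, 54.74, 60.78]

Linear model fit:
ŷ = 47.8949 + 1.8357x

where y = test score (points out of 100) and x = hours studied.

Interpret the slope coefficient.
An increase of one hour in study time is associated with a 1.8357 points increase in predicted test score.

The slope β₁ = 1.8357 gives the rate at which the fitted test score changes with study time.

Interpretation:
- Study time up by 1 hour → predicted test score increases by 1.8357 points
- This is a linear approximation: the same per-unit change is assumed across the whole observed x range

The intercept β₀ = 47.8949 is the predicted test score when study time = 0; since the smallest observed x is 3.83, this is an extrapolation and mainly anchors the line.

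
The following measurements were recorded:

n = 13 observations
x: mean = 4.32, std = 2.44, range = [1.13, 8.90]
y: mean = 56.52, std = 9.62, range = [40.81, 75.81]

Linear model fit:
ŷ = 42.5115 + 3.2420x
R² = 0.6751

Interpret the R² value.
The model explains 67.51% of the variance in y (R² = 0.6751), leaving 32.49% unexplained; the fit is moderate.

R² (coefficient of determination) measures the proportion of variance in y explained by the regression model.

Here R² = 0.6751:
- Explained: 67.51% of the variation in y
- Unexplained (residual): 100% − 67.51% = 32.49%
- Rule of thumb (below 0.3 weak; 0.3 to below 0.7 moderate; 0.7 and above strong) → moderate

Note: R² says nothing about causation, and a high R² does not by itself mean the linear form is appropriate — check the residuals.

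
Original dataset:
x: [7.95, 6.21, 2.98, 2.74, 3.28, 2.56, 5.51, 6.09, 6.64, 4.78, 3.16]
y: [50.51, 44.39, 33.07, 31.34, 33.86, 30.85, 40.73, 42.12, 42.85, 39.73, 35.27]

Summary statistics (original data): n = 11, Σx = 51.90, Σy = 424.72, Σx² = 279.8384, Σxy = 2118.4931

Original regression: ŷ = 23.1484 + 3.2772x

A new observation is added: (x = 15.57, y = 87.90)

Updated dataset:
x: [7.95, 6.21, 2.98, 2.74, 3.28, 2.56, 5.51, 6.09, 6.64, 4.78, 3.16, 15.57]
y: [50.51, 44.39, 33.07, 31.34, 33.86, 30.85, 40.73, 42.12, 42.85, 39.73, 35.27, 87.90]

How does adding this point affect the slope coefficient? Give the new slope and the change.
The slope changes from 3.2772 to 4.2326 (change of +0.9554, or +29.2%).

The new point has HIGH LEVERAGE: x = 15.57 is far from the original mean x̄ = 51.90/11 ≈ 4.72 (original range [2.56, 7.95]).

Step 1: Update the sums with the new point (n goes from 11 to 12)
Σx  = 51.90 + 15.57 = 67.47
Σy  = 424.72 + 87.90 = 512.62
Σx² = 279.8384 + 15.57² = 279.8384 + 242.4249 = 522.2633
Σxy = 2118.4931 + 15.57×87.90 = 2118.4931 + 1368.6030 = 3487.0961

Step 2: Recompute the slope with b₁ = (nΣxy − ΣxΣy) / (nΣx² − (Σx)²)
Numerator   = 12×3487.0961 − 67.47×512.62 = 41845.1532 − 34586.4714 = 7258.6818
Denominator = 12×522.2633 − 67.47² = 6267.1596 − 4552.2009 = 1714.9587
b₁(new) = 7258.6818 / 1714.9587 = 4.2326

(Same formula on the original sums: (11×2118.4931 − 51.90×424.72) / (11×279.8384 − 51.90²) = 1260.4561 / 384.6124 = 3.2772, matching the given fit.)

Step 3: Change in slope
Δβ₁ = 4.2326 − 3.2772 = +0.9554
Relative change = +0.9554 / 3.2772 × 100% = +29.2%
→ the slope increases when the point is added.

Because the point sits above the extension of the original line at a high-leverage x, it tilts the fit up.
In practice: check such a point for data-entry or measurement error; examine leverage (hᵢ) and Cook's distance rather than deleting it automatically.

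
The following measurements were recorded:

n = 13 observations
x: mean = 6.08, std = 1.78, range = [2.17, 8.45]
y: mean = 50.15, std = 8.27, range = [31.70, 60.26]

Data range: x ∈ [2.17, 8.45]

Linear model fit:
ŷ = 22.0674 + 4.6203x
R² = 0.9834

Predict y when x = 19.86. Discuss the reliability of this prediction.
The equation gives ŷ = 113.8266; however x = 19.86 is 11.41 units above the observed range, so this extrapolated value should not be trusted.

Prediction calculation:
ŷ = 22.0674 + 4.6203 × 19.86
ŷ = 113.8266

Reliability:
- Data range: x ∈ [2.17, 8.45]
- Prediction point: x = 19.86 is 11.41 units above the observed range → this is EXTRAPOLATION, not interpolation

Why that matters here:
- There are no observations near this x to validate the fitted line there
- The standard error of prediction grows with (x − x̄)², and x = 19.86 is far from x̄ = 6.08

A defensible statement: 'if the linear trend continued to x = 19.86, y would be about 113.8266' — the premise is untested.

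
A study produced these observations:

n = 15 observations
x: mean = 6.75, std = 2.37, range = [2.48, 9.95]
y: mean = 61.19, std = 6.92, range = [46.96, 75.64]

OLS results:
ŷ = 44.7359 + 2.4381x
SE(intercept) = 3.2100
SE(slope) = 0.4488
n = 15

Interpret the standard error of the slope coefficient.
The slope 2.4381 is pinned down to within about ±0.4488 (one SE) by these data — relative uncertainty 18.4%, i.e. precise.

SE(β̂₁) = s / √Sxx, where s is the residual standard deviation and Sxx = Σ(x − x̄)². It is the yardstick for how far β̂₁ = 2.4381 could plausibly be from the true slope.

Relative precision:
- SE / |β̂₁| = 0.4488 / 2.4381 = 18.4%
- Rule of thumb (under 20%: precise; 20% to under 50%: moderately precise; 50% or more: imprecise) → precise

Link to interval estimation: a confidence interval for β₁ is β̂₁ ± t* × 0.4488, so SE sets the half-width per unit of t*.

What drives SE(β̂₁): wider spread of x values → smaller SE.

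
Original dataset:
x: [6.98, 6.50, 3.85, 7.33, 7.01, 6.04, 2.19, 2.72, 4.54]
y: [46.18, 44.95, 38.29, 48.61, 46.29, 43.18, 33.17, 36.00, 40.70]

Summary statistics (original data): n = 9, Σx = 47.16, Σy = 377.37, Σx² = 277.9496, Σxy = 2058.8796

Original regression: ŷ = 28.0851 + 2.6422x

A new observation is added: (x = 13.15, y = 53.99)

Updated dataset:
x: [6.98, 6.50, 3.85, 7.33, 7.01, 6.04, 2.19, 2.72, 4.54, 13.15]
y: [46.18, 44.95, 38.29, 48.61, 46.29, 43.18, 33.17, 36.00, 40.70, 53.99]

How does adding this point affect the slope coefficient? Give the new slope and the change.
Adding the point moves β₁ from 2.6422 to 1.9200, i.e. it decreases by 0.7222 (-27.3%).

x = 13.15 lies well outside the original x-range [2.19, 7.33] (x̄ ≈ 5.24), so this observation has high leverage and can move the slope substantially.

Step 1: Update the sums with the new point (n goes from 9 to 10)
Σx  = 47.16 + 13.15 = 60.31
Σy  = 377.37 + 53.99 = 431.36
Σx² = 277.9496 + 13.15² = 277.9496 + 172.9225 = 450.8721
Σxy = 2058.8796 + 13.15×53.99 = 2058.8796 + 709.9685 = 2768.8481

Step 2: Recompute the slope with b₁ = (nΣxy − ΣxΣy) / (nΣx² − (Σx)²)
Numerator   = 10×2768.8481 − 60.31×431.36 = 27688.4810 − 26015.3216 = 1673.1594
Denominator = 10×450.8721 − 60.31² = 4508.7210 − 3637.2961 = 871.4249
b₁(new) = 1673.1594 / 871.4249 = 1.9200

(Same formula on the original sums: (9×2058.8796 − 47.16×377.37) / (9×277.9496 − 47.16²) = 733.1472 / 277.4808 = 2.6422, matching the given fit.)

Step 3: Change in slope
Δβ₁ = 1.9200 − 2.6422 = -0.7222
Relative change = -0.7222 / 2.6422 × 100% = -27.3%
→ the slope decreases when the point is added.

Because the point sits below the extension of the original line at a high-leverage x, it tilts the fit down.
In practice: check such a point for data-entry or measurement error.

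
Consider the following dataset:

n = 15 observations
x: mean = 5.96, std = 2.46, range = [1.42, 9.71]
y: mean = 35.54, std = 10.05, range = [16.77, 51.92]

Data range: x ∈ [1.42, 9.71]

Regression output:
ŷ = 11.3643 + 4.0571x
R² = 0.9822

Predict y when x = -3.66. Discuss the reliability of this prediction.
ŷ = -3.4847 (extrapolation — x = -3.66 lies outside [1.42, 9.71], so reliability is low).

Prediction calculation:
ŷ = 11.3643 + 4.0571 × (-3.66)
ŷ = -3.4847

Reliability:
- Data range: x ∈ [1.42, 9.71]
- Prediction point: x = -3.66 is 5.08 units below the observed range → this is EXTRAPOLATION, not interpolation

Why that matters here:
- Real relationships often flatten, saturate, or turn nonlinear at extremes
- There are no observations near this x to validate the fitted line there
- The standard error of prediction grows with (x − x̄)², and x = -3.66 is far from x̄ = 5.96

A defensible statement: 'if the linear trend continued to x = -3.66, y would be about -3.4847' — the premise is untested.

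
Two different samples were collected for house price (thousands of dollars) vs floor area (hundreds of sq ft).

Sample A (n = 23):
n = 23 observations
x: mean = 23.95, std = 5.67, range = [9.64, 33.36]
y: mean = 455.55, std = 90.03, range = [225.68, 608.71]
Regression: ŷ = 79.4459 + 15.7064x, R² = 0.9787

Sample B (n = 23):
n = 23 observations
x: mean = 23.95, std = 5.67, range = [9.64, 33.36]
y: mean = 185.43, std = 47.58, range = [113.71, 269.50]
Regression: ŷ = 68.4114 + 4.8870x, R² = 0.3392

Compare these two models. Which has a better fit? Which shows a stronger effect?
Model A has the better fit (R² = 0.9787 vs 0.3392). Model A shows the stronger effect (|β₁| = 15.7064 vs 4.8870).

Model Comparison:

Fit — compare R²:
- Model A: R² = 0.9787 → 97.87% of variance in house price explained
- Model B: R² = 0.3392 → 33.92% of variance in house price explained
- 0.9787 > 0.3392 → Model A has the better fit

Effect size (slope magnitude):
- Model A: β₁ = 15.7064 → predicted house price rises 15.7064 thousand dollars per additional hundred sq ft of floor area
- Model B: β₁ = 4.8870 → predicted house price rises 4.8870 thousand dollars per additional hundred sq ft of floor area
- |15.7064| > |4.8870| → Model A shows the stronger marginal effect

Notes:
- R² measures how tightly points cluster around the line; β₁ measures how steep the line is — they answer different questions.
- The two samples could reflect different populations, time periods, or measurement quality.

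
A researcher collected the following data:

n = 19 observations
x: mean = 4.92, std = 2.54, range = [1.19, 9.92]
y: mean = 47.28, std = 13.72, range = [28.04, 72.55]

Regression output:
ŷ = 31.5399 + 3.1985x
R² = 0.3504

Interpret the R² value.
R² = 0.3504 means 35.04% of the variation in y is explained by the linear relationship with x. This indicates a moderate fit.

The coefficient of determination R² is the fraction of the total variation in y that the fitted line accounts for.

Here R² = 0.3504:
- Explained: 35.04% of the variation in y
- Unexplained (residual): 100% − 35.04% = 64.96%
- Rule of thumb (below 0.3 weak; 0.3 to below 0.7 moderate; 0.7 and above strong) → moderate

Note: R² says nothing about causation, and a high R² does not by itself mean the linear form is appropriate — check the residuals.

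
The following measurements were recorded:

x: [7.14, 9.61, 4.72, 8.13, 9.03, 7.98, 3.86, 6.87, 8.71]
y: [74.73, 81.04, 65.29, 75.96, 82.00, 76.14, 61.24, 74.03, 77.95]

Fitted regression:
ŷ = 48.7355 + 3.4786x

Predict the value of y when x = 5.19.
ŷ = 66.7894

x = 5.19 lies inside the observed range [3.86, 9.61], so the fitted equation applies directly:

ŷ = 48.7355 + 3.4786 × 5.19
ŷ = 48.7355 + 18.0539
ŷ = 66.7894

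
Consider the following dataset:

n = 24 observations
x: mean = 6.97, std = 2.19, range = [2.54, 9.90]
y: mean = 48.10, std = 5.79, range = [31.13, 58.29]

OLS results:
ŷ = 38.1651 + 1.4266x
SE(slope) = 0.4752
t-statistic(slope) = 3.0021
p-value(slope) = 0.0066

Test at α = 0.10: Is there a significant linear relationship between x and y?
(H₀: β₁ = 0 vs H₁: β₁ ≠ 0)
p-value = 0.0066 < α = 0.10, so we reject H₀. The relationship is significant.

Hypothesis test for the slope coefficient:

H₀: β₁ = 0 (no linear relationship)
H₁: β₁ ≠ 0 (linear relationship exists)

Test statistic: t = β̂₁ / SE(β̂₁) = 1.4266 / 0.4752 = 3.0021

With df = 22, the two-sided p-value for |t| = 3.0021 is 0.0066.

Decision rule: reject H₀ if p-value < α.
p-value = 0.0066 < α = 0.10 → reject H₀.

There is sufficient evidence at the 10% significance level to conclude that a linear relationship exists between x and y.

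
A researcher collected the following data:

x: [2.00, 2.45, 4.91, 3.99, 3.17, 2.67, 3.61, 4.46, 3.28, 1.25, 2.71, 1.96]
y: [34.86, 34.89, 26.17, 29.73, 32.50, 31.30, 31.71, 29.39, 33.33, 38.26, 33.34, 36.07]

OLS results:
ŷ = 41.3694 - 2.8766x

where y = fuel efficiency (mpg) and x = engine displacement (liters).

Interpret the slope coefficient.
An increase of one liter in engine displacement is associated with a 2.8766 mpg decrease in predicted fuel efficiency.

The slope coefficient β₁ = -2.8766 represents the marginal effect of engine displacement on fuel efficiency.

Interpretation:
- Engine displacement up by 1 liter → predicted fuel efficiency decreases by 2.8766 mpg
- The effect is assumed constant over the observed range of x (linearity)

(β₀ = 41.3694 is the fitted value at x = 0 and is not part of the slope interpretation.)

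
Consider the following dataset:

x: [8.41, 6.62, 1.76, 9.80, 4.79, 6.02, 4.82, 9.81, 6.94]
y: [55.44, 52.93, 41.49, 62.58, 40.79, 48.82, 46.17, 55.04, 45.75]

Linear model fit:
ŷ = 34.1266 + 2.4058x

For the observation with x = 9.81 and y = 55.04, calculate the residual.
Residual = -2.6875

The residual is the difference between the actual value and the predicted value:

Residual = y - ŷ

Step 1: Calculate predicted value
ŷ = 34.1266 + 2.4058 × 9.81
ŷ = 57.7275

Step 2: Calculate residual
Residual = 55.04 - 57.7275
Residual = -2.6875

Sign check: y < ŷ, so the point is below the line and the fit overestimates here.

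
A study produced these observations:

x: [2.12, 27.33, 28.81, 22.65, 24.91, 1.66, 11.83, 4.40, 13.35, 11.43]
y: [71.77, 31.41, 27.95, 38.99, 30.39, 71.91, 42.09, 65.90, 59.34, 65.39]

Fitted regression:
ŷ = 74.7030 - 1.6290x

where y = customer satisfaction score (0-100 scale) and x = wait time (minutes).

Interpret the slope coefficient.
For each additional minute of wait time, predicted satisfaction score decreases by approximately 1.6290 points.

The slope β₁ = -1.6290 gives the rate at which the fitted satisfaction score changes with wait time.

Interpretation:
- Wait time up by 1 minute → predicted satisfaction score decreases by 1.6290 points
- This is a linear approximation: the same per-unit change is assumed across the whole observed x range

(β₀ = 74.7030 is the fitted value at x = 0 and is not part of the slope interpretation.)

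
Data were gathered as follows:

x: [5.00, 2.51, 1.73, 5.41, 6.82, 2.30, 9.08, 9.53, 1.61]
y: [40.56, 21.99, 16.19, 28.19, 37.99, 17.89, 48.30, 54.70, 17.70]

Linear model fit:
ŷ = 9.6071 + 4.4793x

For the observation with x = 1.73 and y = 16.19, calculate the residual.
Residual = -1.1663

The residual is the difference between the actual value and the predicted value:

Residual = y - ŷ

Step 1: Calculate predicted value
ŷ = 9.6071 + 4.4793 × 1.73
ŷ = 17.3563

Step 2: Calculate residual
Residual = 16.19 - 17.3563
Residual = -1.1663

Sign check: y < ŷ, so the point is below the line and the fit overestimates here.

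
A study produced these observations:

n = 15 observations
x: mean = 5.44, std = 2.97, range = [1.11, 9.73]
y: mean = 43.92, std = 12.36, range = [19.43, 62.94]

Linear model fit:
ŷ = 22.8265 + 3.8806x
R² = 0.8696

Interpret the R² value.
The model explains 86.96% of the variance in y (R² = 0.8696), leaving 13.04% unexplained; the fit is strong.

The coefficient of determination R² is the fraction of the total variation in y that the fitted line accounts for.

Here R² = 0.8696:
- Explained: 86.96% of the variation in y
- Unexplained (residual): 100% − 86.96% = 13.04%
- Rule of thumb (below 0.3 weak; 0.3 to below 0.7 moderate; 0.7 and above strong) → strong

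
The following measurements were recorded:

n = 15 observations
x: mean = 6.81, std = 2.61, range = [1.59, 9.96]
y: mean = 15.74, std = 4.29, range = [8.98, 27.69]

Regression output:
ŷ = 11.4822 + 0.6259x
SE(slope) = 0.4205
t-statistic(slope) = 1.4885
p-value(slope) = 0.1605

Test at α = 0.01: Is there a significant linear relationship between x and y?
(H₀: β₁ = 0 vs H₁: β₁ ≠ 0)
Since p-value = 0.1605 ≥ α = 0.01, fail to reject H₀ — the slope is not significantly different from 0.

Hypothesis test for the slope coefficient:

H₀: β₁ = 0 (no linear relationship)
H₁: β₁ ≠ 0 (linear relationship exists)

Test statistic: t = β̂₁ / SE(β̂₁) = 0.6259 / 0.4205 = 1.4885

p = 0.1605: how often a slope estimate this far from 0 (in SE units) would arise by chance if β₁ were truly 0.

Decision rule: reject H₀ if p-value < α.
p-value = 0.1605 ≥ α = 0.01 → fail to reject H₀.

At α = 0.01 the data do not provide convincing evidence of a nonzero slope.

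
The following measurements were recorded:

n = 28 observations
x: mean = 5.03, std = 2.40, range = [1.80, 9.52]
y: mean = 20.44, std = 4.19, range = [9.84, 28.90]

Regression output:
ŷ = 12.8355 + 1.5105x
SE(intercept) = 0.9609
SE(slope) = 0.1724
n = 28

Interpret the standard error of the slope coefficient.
SE(β̂₁) = 0.1724 is the estimated standard deviation of the slope estimate across repeated samples; relative to β̂₁ = 1.5105 that is 11.4%, a precise estimate.

What SE measures:
- The standard error quantifies the sampling variability of the coefficient estimate
- It is the estimated standard deviation of β̂₁ across hypothetical repeated samples of the same size
- Smaller SE → more precise estimate

Relative precision:
- SE / |β̂₁| = 0.1724 / 1.5105 = 11.4%
- Rule of thumb (under 20%: precise; 20% to under 50%: moderately precise; 50% or more: imprecise) → precise

Rough 95% range (±2 SE): 1.5105 ± 0.3448 → (1.1657, 1.8553).

What drives SE(β̂₁): wider spread of x values → smaller SE.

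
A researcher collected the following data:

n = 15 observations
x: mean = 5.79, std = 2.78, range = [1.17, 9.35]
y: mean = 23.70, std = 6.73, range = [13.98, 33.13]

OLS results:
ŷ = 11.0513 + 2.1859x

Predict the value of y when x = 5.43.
ŷ = 22.9207

Plug x = 5.43 into the fitted line:

ŷ = 11.0513 + 2.1859 × 5.43
ŷ = 11.0513 + 11.8694
ŷ = 22.9207

This is a point prediction; actual observations scatter around it by roughly the residual standard deviation.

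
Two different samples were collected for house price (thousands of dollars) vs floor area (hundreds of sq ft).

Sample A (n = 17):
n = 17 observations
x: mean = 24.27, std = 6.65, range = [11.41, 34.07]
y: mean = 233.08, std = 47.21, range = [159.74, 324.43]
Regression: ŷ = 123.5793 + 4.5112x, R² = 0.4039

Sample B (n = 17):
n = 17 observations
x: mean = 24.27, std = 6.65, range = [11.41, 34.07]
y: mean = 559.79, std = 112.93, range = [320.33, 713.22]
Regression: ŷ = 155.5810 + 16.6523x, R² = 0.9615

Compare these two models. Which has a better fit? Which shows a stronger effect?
Model B has the better fit (R² = 0.9615 vs 0.4039). Model B shows the stronger effect (|β₁| = 16.6523 vs 4.5112).

Model Comparison:

Fit — compare R²:
- Model A: R² = 0.4039 → 40.39% of variance in house price explained
- Model B: R² = 0.9615 → 96.15% of variance in house price explained
- 0.9615 > 0.4039 → Model B has the better fit

Effect size (slope magnitude):
- Model A: β₁ = 4.5112 → predicted house price rises 4.5112 thousand dollars per additional hundred sq ft of floor area
- Model B: β₁ = 16.6523 → predicted house price rises 16.6523 thousand dollars per additional hundred sq ft of floor area
- |4.5112| < |16.6523| → Model B shows the stronger marginal effect

Note: A steeper slope doesn't make a better model if the scatter around the line is large.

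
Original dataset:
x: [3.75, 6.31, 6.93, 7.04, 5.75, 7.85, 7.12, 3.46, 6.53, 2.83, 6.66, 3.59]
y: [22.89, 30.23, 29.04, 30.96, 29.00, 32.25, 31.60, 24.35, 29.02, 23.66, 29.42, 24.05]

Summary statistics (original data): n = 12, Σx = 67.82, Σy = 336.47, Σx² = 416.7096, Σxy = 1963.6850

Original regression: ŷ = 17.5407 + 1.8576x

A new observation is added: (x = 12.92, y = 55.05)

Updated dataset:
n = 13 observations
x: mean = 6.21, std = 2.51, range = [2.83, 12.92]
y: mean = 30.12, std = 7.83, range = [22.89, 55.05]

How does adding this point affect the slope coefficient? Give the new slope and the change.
Adding the point moves β₁ from 1.8576 to 2.9605, i.e. it increases by 1.1029 (+59.4%).

The new point has HIGH LEVERAGE: x = 12.92 is far from the original mean x̄ = 67.82/12 ≈ 5.65 (original range [2.83, 7.85]).

Step 1: Update the sums with the new point (n goes from 12 to 13)
Σx  = 67.82 + 12.92 = 80.74
Σy  = 336.47 + 55.05 = 391.52
Σx² = 416.7096 + 12.92² = 416.7096 + 166.9264 = 583.6360
Σxy = 1963.6850 + 12.92×55.05 = 1963.6850 + 711.2460 = 2674.9310

Step 2: Recompute the slope with b₁ = (nΣxy − ΣxΣy) / (nΣx² − (Σx)²)
Numerator   = 13×2674.9310 − 80.74×391.52 = 34774.1030 − 31611.3248 = 3162.7782
Denominator = 13×583.6360 − 80.74² = 7587.2680 − 6518.9476 = 1068.3204
b₁(new) = 3162.7782 / 1068.3204 = 2.9605

(Same formula on the original sums: (12×1963.6850 − 67.82×336.47) / (12×416.7096 − 67.82²) = 744.8246 / 400.9628 = 1.8576, matching the given fit.)

Step 3: Change in slope
Δβ₁ = 2.9605 − 1.8576 = +1.1029
Relative change = +1.1029 / 1.8576 × 100% = +59.4%
→ the slope increases when the point is added.

Because the point sits above the extension of the original line at a high-leverage x, it tilts the fit up.
In practice: refit with and without it and report both if conclusions differ; examine leverage (hᵢ) and Cook's distance rather than deleting it automatically.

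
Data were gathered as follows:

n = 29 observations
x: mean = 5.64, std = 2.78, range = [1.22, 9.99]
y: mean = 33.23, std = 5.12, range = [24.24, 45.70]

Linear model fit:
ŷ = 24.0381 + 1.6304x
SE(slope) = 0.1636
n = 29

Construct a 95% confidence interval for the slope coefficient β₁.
The 95% CI for β₁ is (1.2947, 1.9661)

Confidence interval for the slope:

The 95% CI for β₁ is: β̂₁ ± t*(α/2, n-2) × SE(β̂₁)

Step 1: Find critical t-value
- Confidence level = 0.95
- Degrees of freedom = n - 2 = 29 - 2 = 27
- t*(α/2, 27) = 2.0518

Step 2: Calculate margin of error
Margin = 2.0518 × 0.1636 = 0.3357

Step 3: Construct interval
CI = 1.6304 ± 0.3357
CI = (1.2947, 1.9661)

Interpretation: intervals built this way capture the true β₁ in 95% of repeated samples; here the plausible range for the per-unit effect of x on y is 1.2947 to 1.9661.
Both endpoints are positive, so the data support a genuinely positive slope at this confidence level.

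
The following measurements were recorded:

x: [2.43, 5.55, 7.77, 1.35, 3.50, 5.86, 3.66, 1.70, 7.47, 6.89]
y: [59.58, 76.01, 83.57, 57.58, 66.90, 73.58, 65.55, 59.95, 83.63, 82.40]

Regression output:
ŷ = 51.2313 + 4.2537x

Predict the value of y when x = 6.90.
ŷ = 80.5818

x = 6.90 lies inside the observed range [1.35, 7.77], so the fitted equation applies directly:

ŷ = 51.2313 + 4.2537 × 6.90
ŷ = 51.2313 + 29.3505
ŷ = 80.5818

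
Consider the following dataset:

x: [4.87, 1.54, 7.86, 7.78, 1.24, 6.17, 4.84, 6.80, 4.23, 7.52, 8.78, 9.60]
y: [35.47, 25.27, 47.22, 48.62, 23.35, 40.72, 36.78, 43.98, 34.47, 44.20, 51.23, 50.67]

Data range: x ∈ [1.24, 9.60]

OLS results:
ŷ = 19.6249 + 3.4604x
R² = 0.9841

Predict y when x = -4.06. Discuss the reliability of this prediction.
ŷ = 5.5757 (extrapolation — x = -4.06 lies outside [1.24, 9.60], so reliability is low).

Prediction calculation:
ŷ = 19.6249 + 3.4604 × (-4.06)
ŷ = 5.5757

Reliability:
- Data range: x ∈ [1.24, 9.60]
- Prediction point: x = -4.06 is 5.30 units below the observed range → this is EXTRAPOLATION, not interpolation

Why that matters here:
- The standard error of prediction grows with (x − x̄)², and x = -4.06 is far from x̄ = 5.94
- The linear relationship may not hold outside the observed range
- R² describes fit only over the sampled x values; it says nothing about behaviour beyond them

Report the number if required, but flag clearly that it is an extrapolation.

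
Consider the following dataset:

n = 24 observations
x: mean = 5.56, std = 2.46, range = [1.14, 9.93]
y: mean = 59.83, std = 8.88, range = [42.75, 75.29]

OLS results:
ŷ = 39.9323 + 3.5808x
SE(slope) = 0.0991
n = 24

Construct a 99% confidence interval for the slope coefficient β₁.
The 99% CI for β₁ is (3.3015, 3.8601)

Confidence interval for the slope:

The 99% CI for β₁ is: β̂₁ ± t*(α/2, n-2) × SE(β̂₁)

Step 1: Find critical t-value
- Confidence level = 0.99
- Degrees of freedom = n - 2 = 24 - 2 = 22
- t*(α/2, 22) = 2.8188

Step 2: Calculate margin of error
Margin = 2.8188 × 0.0991 = 0.2793

Step 3: Construct interval
CI = 3.5808 ± 0.2793
CI = (3.3015, 3.8601)

Interpretation: We are 99% confident that the true slope β₁ lies between 3.3015 and 3.8601.
Both endpoints are positive, so the data support a genuinely positive slope at this confidence level.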